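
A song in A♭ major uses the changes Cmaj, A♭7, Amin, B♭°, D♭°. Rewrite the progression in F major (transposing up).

Amaj F7 F#min G° Bb°

A♭ major up to F major is a major sixth; each chord root moves by that interval while the quality stays the same.
Cmaj: root C up a major sixth → A, giving Amaj.
A♭7: root A♭ up a major sixth → F, giving F7.
Amin: root A up a major sixth → F#, giving F#min.
B♭°: root B♭ up a major sixth → G, giving G°.
D♭°: root D♭ up a major sixth → Bb, giving Bb°.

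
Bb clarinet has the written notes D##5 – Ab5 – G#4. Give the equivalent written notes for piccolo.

First find concert pitch: the Bb clarinet sounds a major second below written, so D##5 Ab5 G#4 sounds C##5 Gb5 F#4.
Then write for piccolo: it sounds a perfect octave above written, so the part must be a perfect octave below concert.
C##5 → C##4
Gb5 → Gb4
F#4 → F#3

C##4 Gb4 F#3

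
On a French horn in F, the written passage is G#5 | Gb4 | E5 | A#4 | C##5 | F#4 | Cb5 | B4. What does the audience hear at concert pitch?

C#5 Cb4 A4 D#4 F##4 B3 Fb4 E4

The French horn in F sounds a perfect fifth below written, so transpose each written note down a perfect fifth.
G#5 gives C#5
Gb4 gives Cb4
E5 gives A4
A#4 gives D#4
C##5 gives F##4
F#4 gives B3
Cb5 gives Fb4
B4 gives E4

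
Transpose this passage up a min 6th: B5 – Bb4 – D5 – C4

G6 Gb5 Bb5 Ab4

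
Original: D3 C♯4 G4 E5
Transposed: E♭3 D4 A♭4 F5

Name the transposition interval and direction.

up a minor second

From D3 to Eb3 is 2 letter names — a second of some quality.
D3 to Eb3 is 1 semitone, which makes it a minor second; the second version is higher, so the direction is up.
Checking another pair — E5 → F5 — gives the same interval.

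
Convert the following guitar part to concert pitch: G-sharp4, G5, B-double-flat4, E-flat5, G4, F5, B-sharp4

G#3 G4 Bbb3 Eb4 G3 F4 B#3

Written C4 on the guitar sounds as C3, a perfect octave lower; apply that shift to every note.
G#4 → G#3
G5 → G4
Bbb4 → Bbb3
Eb5 → Eb4
G4 → G3
F5 → F4
B#4 → B#3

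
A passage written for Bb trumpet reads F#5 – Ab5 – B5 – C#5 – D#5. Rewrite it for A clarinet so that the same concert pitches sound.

G5 Bbb5 C6 D5 E5

First find concert pitch: the Bb trumpet sounds a major second below written, so F#5 Ab5 B5 C#5 D#5 sounds E5 Gb5 A5 B4 C#5.
Then write for A clarinet: it sounds a minor third below written, so the part must be a minor third above concert.
E5 → G5
Gb5 → Bbb5
A5 → C6
B4 → D5
C#5 → E5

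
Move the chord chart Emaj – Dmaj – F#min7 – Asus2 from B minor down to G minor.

B minor down to G minor is a major third; each chord root moves by that interval while the quality stays the same.
Emaj: root E down a major third → C, giving Cmaj.
Dmaj: root D down a major third → Bb, giving Bbmaj.
F#min7: root F# down a major third → D, giving Dmin7.
Asus2: root A down a major third → F, giving Fsus2.

Cmaj Bbmaj Dmin7 Fsus2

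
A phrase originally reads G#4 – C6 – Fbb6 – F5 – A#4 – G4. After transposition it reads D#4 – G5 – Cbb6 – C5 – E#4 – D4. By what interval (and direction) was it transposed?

down a perfect fourth

From G#4 to D#4 is 4 letter names — a fourth of some quality.
D#4 to G#4 is 5 semitones, which makes it a perfect fourth; the second version is lower, so the direction is down.
Checking another pair — G4 → D4 — gives the same interval.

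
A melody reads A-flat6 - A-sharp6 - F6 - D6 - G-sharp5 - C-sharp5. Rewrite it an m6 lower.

C6 C##6 A5 F#5 B#4 E#4

Ab6 -> C6
A#6 -> C##6
F6 -> A5
D6 -> F#5
G#5 -> B#4
C#5 -> E#4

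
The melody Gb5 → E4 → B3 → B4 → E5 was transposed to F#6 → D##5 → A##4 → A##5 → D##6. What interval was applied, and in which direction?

up an augmented seventh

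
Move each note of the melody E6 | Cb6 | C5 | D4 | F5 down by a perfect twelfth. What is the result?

A4 Fb4 F3 G2 Bb3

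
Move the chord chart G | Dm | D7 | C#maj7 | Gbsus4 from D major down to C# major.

D major down to C# major is a minor second; each chord root moves by that interval while the quality stays the same.
G: root G down a minor second → F#, giving F#.
Dm: root D down a minor second → C#, giving C#m.
D7: root D down a minor second → C#, giving C#7.
C#maj7: root C# down a minor second → B#, giving B#maj7.
Gbsus4: root Gb down a minor second → F, giving Fsus4.

F# C#m C#7 B#maj7 Fsus4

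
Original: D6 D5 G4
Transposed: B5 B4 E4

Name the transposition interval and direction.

down a minor third

Take the first pair: D6 → B5. D to B spans 3 letter names, so the interval is some kind of third.
B5 to D6 is 3 semitones, which makes it a minor third; the second version is lower, so the direction is down.
Checking another pair — G4 → E4 — gives the same interval.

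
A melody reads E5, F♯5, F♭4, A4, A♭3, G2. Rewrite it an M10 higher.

G#6 A#6 Ab5 C#6 C5 B3

A major tenth up from E5 gives G#6.
F#5: a tenth up reaches A, and 16 semitones makes it A#6.
Fb4: a tenth up reaches A, and 16 semitones makes it Ab5.
A4 up a major tenth is C#6.
Ab3 up a major tenth is C5.
A major tenth up from G2 gives B3.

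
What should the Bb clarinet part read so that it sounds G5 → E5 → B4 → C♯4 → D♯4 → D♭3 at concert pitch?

A5 F#5 C#5 D#4 E#4 Eb3

The Bb clarinet sounds a major second below written, so the written part must be a major second above concert — transpose each note up.
G5 -> A5
E5 -> F#5
B4 -> C#5
C#4 -> D#4
D#4 -> E#4
Db3 -> Eb3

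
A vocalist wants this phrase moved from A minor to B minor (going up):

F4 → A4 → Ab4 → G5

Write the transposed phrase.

G4 B4 Bb4 A5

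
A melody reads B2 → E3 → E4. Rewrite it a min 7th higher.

A3 D4 D5

B2 -> A3
E3 -> D4
E4 -> D5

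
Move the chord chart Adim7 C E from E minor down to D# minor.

G#dim7 B D#

E minor down to D# minor is a minor second; each chord root moves by that interval while the quality stays the same.
Adim7: root A down a minor second → G#, giving G#dim7.
C: root C down a minor second → B, giving B.
E: root E down a minor second → D#, giving D#.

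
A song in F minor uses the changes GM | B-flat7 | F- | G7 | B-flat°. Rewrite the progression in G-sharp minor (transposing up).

F minor up to G-sharp minor is an augmented second; each chord root moves by that interval while the quality stays the same.
GM: root G up an augmented second → A#, giving A#M.
B-flat7: root B-flat up an augmented second → C#, giving C#7.
F-: root F up an augmented second → G#, giving G#-.
G7: root G up an augmented second → A#, giving A#7.
B-flat°: root B-flat up an augmented second → C#, giving C#°.

A#M C#7 G#- A#7 C#°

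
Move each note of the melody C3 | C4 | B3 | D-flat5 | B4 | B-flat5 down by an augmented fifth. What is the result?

C3: a fifth down reaches F, and 8 semitones makes it Fb2.
An augmented fifth down from C4 gives Fb3.
B3 down an augmented fifth is Eb3.
Db5 down an augmented fifth is Gbb4.
B4 down an augmented fifth is Eb4.
Bb5: a fifth down reaches E, and 8 semitones makes it Ebb5.

Fb2 Fb3 Eb3 Gbb4 Eb4 Ebb5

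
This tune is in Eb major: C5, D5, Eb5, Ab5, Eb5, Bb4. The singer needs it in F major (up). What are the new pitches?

Eb major to F major up is a major second, so every note moves up by that interval.
C5 → D5
D5 → E5
Eb5 → F5
Ab5 → Bb5
Eb5 → F5
Bb4 → C5

D5 E5 F5 Bb5 F5 C5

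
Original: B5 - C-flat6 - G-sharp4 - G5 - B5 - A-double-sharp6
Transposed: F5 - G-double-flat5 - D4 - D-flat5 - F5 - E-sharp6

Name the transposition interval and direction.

down an augmented fourth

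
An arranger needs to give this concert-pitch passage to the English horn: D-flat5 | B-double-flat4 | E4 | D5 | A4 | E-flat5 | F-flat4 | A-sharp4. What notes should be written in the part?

Written C4 sounds as F3 on the English horn, so concert pitches are written a perfect fifth up.
Db5 becomes Ab5
Bbb4 becomes Fb5
E4 becomes B4
D5 becomes A5
A4 becomes E5
Eb5 becomes Bb5
Fb4 becomes Cb5
A#4 becomes E#5

Ab5 Fb5 B4 A5 E5 Bb5 Cb5 E#5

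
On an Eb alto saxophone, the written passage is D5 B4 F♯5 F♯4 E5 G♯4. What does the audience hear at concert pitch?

F4 D4 A4 A3 G4 B3

Written C4 on the Eb alto saxophone sounds as Eb3, a major sixth lower; apply that shift to every note.
D5 gives F4
B4 gives D4
F#5 gives A4
F#4 gives A3
E5 gives G4
G#4 gives B3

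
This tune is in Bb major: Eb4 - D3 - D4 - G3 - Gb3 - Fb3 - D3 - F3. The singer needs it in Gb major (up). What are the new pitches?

Cb5 Bb3 Bb4 Eb4 Ebb4 Dbb4 Bb3 Db4

Bb major to Gb major up is a minor sixth, so every note moves up by that interval.
Eb4 → Cb5
D3 → Bb3
D4 → Bb4
G3 → Eb4
Gb3 → Ebb4
Fb3 → Dbb4
D3 → Bb3
F3 → Db4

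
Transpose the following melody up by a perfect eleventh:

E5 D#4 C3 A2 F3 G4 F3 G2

A6 G#5 F4 D4 Bb4 C6 Bb4 C4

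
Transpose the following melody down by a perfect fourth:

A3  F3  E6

E3 C3 B5

A3 to E3
F3 to C3
E6 to B5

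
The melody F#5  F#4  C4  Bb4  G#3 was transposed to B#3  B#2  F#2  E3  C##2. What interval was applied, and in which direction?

From F#5 to B#3 is 12 letter names — a twelfth of some quality.
B#3 to F#5 is 18 semitones, which makes it a diminished twelfth; the second version is lower, so the direction is down.
Checking another pair — G#3 → C##2 — gives the same interval.

down a diminished twelfth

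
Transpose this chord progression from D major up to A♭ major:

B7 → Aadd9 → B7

F7 Ebadd9 F7

D major up to A♭ major is a diminished fifth; each chord root moves by that interval while the quality stays the same.
B7: root B up a diminished fifth → F, giving F7.
Aadd9: root A up a diminished fifth → Eb, giving Ebadd9.
B7: root B up a diminished fifth → F, giving F7.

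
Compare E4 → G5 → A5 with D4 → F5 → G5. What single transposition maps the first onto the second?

down a major second

From E4 to D4 is 2 letter names — a second of some quality.
D4 to E4 is 2 semitones, which makes it a major second; the second version is lower, so the direction is down.
Checking another pair — A5 → G5 — gives the same interval.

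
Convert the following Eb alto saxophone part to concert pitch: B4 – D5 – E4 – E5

Written C4 on the Eb alto saxophone sounds as Eb3, a major sixth lower; apply that shift to every note.
B4 -> D4
D5 -> F4
E4 -> G3
E5 -> G4

D4 F4 G3 G4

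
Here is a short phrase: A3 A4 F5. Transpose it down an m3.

F#3 F#4 D5

A3 gives F#3
A4 gives F#4
F5 gives D5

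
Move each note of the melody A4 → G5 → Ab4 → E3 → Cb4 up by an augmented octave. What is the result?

A#5 G#6 A5 E#4 C5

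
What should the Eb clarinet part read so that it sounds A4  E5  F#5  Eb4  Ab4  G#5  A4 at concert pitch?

The Eb clarinet sounds a minor third above written, so the written part must be a minor third below concert — transpose each note down.
A4 becomes F#4
E5 becomes C#5
F#5 becomes D#5
Eb4 becomes C4
Ab4 becomes F4
G#5 becomes E#5
A4 becomes F#4

F#4 C#5 D#5 C4 F4 E#5 F#4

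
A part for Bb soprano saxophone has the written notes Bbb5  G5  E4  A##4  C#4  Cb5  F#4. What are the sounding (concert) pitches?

Abb5 F5 D4 G##4 B3 Bbb4 E4

Written C4 on the Bb soprano saxophone sounds as Bb3, a major second lower; apply that shift to every note.
Bbb5 gives Abb5
G5 gives F5
E4 gives D4
A##4 gives G##4
C#4 gives B3
Cb5 gives Bbb4
F#4 gives E4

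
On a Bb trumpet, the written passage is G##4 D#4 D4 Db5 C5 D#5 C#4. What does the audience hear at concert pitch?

F##4 C#4 C4 Cb5 Bb4 C#5 B3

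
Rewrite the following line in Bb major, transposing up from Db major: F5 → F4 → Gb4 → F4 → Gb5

D6 D5 Eb5 D5 Eb6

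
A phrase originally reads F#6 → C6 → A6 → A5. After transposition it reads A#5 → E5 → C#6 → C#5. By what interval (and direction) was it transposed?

down a minor sixth

From F#6 to A#5 is 6 letter names — a sixth of some quality.
A#5 to F#6 is 8 semitones, which makes it a minor sixth; the second version is lower, so the direction is down.
Checking another pair — A5 → C#5 — gives the same interval.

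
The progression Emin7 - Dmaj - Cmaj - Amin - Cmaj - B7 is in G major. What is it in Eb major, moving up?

Cmin7 Bbmaj Abmaj Fmin Abmaj G7

G major up to Eb major is a minor sixth; each chord root moves by that interval while the quality stays the same.
Emin7: root E up a minor sixth → C, giving Cmin7.
Dmaj: root D up a minor sixth → Bb, giving Bbmaj.
Cmaj: root C up a minor sixth → Ab, giving Abmaj.
Amin: root A up a minor sixth → F, giving Fmin.
Cmaj: root C up a minor sixth → Ab, giving Abmaj.
B7: root B up a minor sixth → G, giving G7.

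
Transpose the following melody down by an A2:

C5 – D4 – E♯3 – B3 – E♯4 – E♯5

Bbb4 Cb4 D3 Ab3 D4 D5

C5: a second down reaches B, and 3 semitones makes it Bbb4.
D4 down an augmented second is Cb4.
An augmented second down from E#3 gives D3.
B3 down an augmented second is Ab3.
An augmented second down from E#4 gives D4.
E#5 down an augmented second is D5.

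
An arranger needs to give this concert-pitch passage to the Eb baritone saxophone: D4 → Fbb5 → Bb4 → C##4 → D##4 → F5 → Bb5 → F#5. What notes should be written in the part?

B5 Dbb7 G6 A##5 B##5 D7 G7 D#7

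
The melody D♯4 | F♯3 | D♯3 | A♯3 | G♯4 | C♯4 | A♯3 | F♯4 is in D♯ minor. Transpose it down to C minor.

C4 Eb3 C3 G3 F4 Bb3 G3 Eb4

D♯ minor to C minor down is an augmented second, so every note moves down by that interval.
D#4 to C4
F#3 to Eb3
D#3 to C3
A#3 to G3
G#4 to F4
C#4 to Bb3
A#3 to G3
F#4 to Eb4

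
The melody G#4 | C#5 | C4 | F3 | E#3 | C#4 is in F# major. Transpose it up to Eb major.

F5 Bb5 Bbb4 Ebb4 D4 Bb4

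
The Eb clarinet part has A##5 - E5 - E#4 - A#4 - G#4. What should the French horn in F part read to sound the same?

G##6 D6 D#5 G#5 F#5

First find concert pitch: the Eb clarinet sounds a minor third above written, so A##5 E5 E#4 A#4 G#4 sounds C##6 G5 G#4 C#5 B4.
Then write for French horn in F: it sounds a perfect fifth below written, so the part must be a perfect fifth above concert.
C##6 → G##6
G5 → D6
G#4 → D#5
C#5 → G#5
B4 → F#5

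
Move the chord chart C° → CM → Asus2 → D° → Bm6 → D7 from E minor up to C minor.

Ab° AbM Fsus2 Bb° Gm6 Bb7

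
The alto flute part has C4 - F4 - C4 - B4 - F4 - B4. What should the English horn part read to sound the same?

D4 G4 D4 C#5 G4 C#5

First find concert pitch: the alto flute sounds a perfect fourth below written, so C4 F4 C4 B4 F4 B4 sounds G3 C4 G3 F#4 C4 F#4.
Then write for English horn: it sounds a perfect fifth below written, so the part must be a perfect fifth above concert.
G3 → D4
C4 → G4
G3 → D4
F#4 → C#5
C4 → G4
F#4 → C#5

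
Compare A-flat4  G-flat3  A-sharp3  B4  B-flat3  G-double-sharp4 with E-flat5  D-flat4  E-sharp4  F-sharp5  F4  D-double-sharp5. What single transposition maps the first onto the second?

up a perfect fifth

Take the first pair: Ab4 → Eb5. A to E spans 5 letter names, so the interval is some kind of fifth.
Ab4 to Eb5 is 7 semitones, which makes it a perfect fifth; the second version is higher, so the direction is up.
Checking another pair — G##4 → D##5 — gives the same interval.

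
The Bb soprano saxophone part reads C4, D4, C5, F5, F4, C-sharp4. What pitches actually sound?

Bb3 C4 Bb4 Eb5 Eb4 B3

Written C4 on the Bb soprano saxophone sounds as Bb3, a major second lower; apply that shift to every note.
C4 -> Bb3
D4 -> C4
C5 -> Bb4
F5 -> Eb5
F4 -> Eb4
C#4 -> B3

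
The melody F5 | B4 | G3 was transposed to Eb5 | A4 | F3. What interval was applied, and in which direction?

Take the first pair: F5 → Eb5. F to E spans 2 letter names, so the interval is some kind of second.
Eb5 to F5 is 2 semitones, which makes it a major second; the second version is lower, so the direction is down.
Checking another pair — G3 → F3 — gives the same interval.

down a major second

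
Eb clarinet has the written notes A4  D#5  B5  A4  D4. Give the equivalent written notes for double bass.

C6 F#6 D7 C6 F5

First find concert pitch: the Eb clarinet sounds a minor third above written, so A4 D#5 B5 A4 D4 sounds C5 F#5 D6 C5 F4.
Then write for double bass: it sounds a perfect octave below written, so the part must be a perfect octave above concert.
C5 → C6
F#5 → F#6
D6 → D7
C5 → C6
F4 → F5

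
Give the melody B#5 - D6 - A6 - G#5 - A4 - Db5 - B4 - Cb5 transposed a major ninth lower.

B#5 -> A#4
D6 -> C5
A6 -> G5
G#5 -> F#4
A4 -> G3
Db5 -> Cb4
B4 -> A3
Cb5 -> Bbb3

A#4 C5 G5 F#4 G3 Cb4 A3 Bbb3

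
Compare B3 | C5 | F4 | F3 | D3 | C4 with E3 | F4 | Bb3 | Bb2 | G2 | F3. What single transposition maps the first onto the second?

From B3 to E3 is 5 letter names — a fifth of some quality.
E3 to B3 is 7 semitones, which makes it a perfect fifth; the second version is lower, so the direction is down.
Checking another pair — C4 → F3 — gives the same interval.

down a perfect fifth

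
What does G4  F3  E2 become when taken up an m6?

G4 to Eb5
F3 to Db4
E2 to C3

Eb5 Db4 C3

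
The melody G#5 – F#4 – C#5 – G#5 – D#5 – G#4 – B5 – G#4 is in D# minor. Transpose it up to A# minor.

From D# up to A# is a perfect fifth; apply that to each pitch.
G#5 -> D#6
F#4 -> C#5
C#5 -> G#5
G#5 -> D#6
D#5 -> A#5
G#4 -> D#5
B5 -> F#6
G#4 -> D#5

D#6 C#5 G#5 D#6 A#5 D#5 F#6 D#5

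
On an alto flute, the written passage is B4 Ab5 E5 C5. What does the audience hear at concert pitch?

F#4 Eb5 B4 G4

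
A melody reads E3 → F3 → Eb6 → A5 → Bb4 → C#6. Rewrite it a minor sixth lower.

G#2 A2 G5 C#5 D4 E#5

E3 becomes G#2
F3 becomes A2
Eb6 becomes G5
A5 becomes C#5
Bb4 becomes D4
C#6 becomes E#5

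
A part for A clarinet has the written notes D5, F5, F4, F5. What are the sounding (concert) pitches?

Written C4 on the A clarinet sounds as A3, a minor third lower; apply that shift to every note.
D5 becomes B4
F5 becomes D5
F4 becomes D4
F5 becomes D5

B4 D5 D4 D5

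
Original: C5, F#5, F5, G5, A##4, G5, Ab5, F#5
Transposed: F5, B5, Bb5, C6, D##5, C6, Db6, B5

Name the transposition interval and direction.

up a perfect fourth

From C5 to F5 is 4 letter names — a fourth of some quality.
C5 to F5 is 5 semitones, which makes it a perfect fourth; the second version is higher, so the direction is up.
Checking another pair — F#5 → B5 — gives the same interval.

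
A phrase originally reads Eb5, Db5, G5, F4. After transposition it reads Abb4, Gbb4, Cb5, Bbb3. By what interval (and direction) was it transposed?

down an augmented fifth

From Eb5 to Abb4 is 5 letter names — a fifth of some quality.
Abb4 to Eb5 is 8 semitones, which makes it an augmented fifth; the second version is lower, so the direction is down.
Checking another pair — F4 → Bbb3 — gives the same interval.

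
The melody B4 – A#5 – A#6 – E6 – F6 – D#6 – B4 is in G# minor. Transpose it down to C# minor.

E4 D#5 D#6 A5 Bb5 G#5 E4

From G# down to C# is a perfect fifth; apply that to each pitch.
B4 gives E4
A#5 gives D#5
A#6 gives D#6
E6 gives A5
F6 gives Bb5
D#6 gives G#5
B4 gives E4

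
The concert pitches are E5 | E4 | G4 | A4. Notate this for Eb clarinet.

C#5 C#4 E4 F#4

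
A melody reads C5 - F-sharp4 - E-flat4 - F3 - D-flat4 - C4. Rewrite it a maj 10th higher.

E6 A#5 G5 A4 F5 E5

C5 up a major tenth is E6.
F#4 up a major tenth is A#5.
Eb4 up a major tenth is G5.
A major tenth up from F3 gives A4.
A major tenth up from Db4 gives F5.
C4: a tenth up reaches E, and 16 semitones makes it E5.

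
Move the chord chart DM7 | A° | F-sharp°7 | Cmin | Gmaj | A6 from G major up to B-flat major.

FM7 C° A°7 Ebmin Bbmaj C6

G major up to B-flat major is a minor third; each chord root moves by that interval while the quality stays the same.
DM7: root D up a minor third → F, giving FM7.
A°: root A up a minor third → C, giving C°.
F-sharp°7: root F-sharp up a minor third → A, giving A°7.
Cmin: root C up a minor third → Eb, giving Ebmin.
Gmaj: root G up a minor third → Bb, giving Bbmaj.
A6: root A up a minor third → C, giving C6.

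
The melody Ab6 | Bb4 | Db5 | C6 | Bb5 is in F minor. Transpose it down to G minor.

Bb5 C4 Eb4 D5 C5

From F down to G is a minor seventh; apply that to each pitch.
Ab6 → Bb5
Bb4 → C4
Db5 → Eb4
C6 → D5
Bb5 → C5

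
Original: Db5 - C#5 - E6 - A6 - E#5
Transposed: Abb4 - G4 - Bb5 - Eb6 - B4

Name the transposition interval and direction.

down an augmented fourth

From Db5 to Abb4 is 4 letter names — a fourth of some quality.
Abb4 to Db5 is 6 semitones, which makes it an augmented fourth; the second version is lower, so the direction is down.
Checking another pair — E#5 → B4 — gives the same interval.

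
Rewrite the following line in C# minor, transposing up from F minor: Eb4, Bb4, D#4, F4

B4 F#5 A##4 C#5

From F up to C# is an augmented fifth; apply that to each pitch.
Eb4 becomes B4
Bb4 becomes F#5
D#4 becomes A##4
F4 becomes C#5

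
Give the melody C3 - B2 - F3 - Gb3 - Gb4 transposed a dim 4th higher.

Fb3 Eb3 Bbb3 Cbb4 Cbb5

C3 up a diminished fourth is Fb3.
B2 up a diminished fourth is Eb3.
A diminished fourth up from F3 gives Bbb3.
A diminished fourth up from Gb3 gives Cbb4.
A diminished fourth up from Gb4 gives Cbb5.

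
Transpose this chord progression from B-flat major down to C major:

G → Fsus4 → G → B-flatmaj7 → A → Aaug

A Gsus4 A Cmaj7 B Baug

B-flat major down to C major is a minor seventh; each chord root moves by that interval while the quality stays the same.
G: root G down a minor seventh → A, giving A.
Fsus4: root F down a minor seventh → G, giving Gsus4.
G: root G down a minor seventh → A, giving A.
B-flatmaj7: root B-flat down a minor seventh → C, giving Cmaj7.
A: root A down a minor seventh → B, giving B.
Aaug: root A down a minor seventh → B, giving Baug.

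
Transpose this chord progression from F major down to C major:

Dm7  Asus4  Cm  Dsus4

Am7 Esus4 Gm Asus4

F major down to C major is a perfect fourth; each chord root moves by that interval while the quality stays the same.
Dm7: root D down a perfect fourth → A, giving Am7.
Asus4: root A down a perfect fourth → E, giving Esus4.
Cm: root C down a perfect fourth → G, giving Gm.
Dsus4: root D down a perfect fourth → A, giving Asus4.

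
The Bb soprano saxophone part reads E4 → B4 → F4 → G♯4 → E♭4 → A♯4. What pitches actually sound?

D4 A4 Eb4 F#4 Db4 G#4

Written C4 on the Bb soprano saxophone sounds as Bb3, a major second lower; apply that shift to every note.
E4 to D4
B4 to A4
F4 to Eb4
G#4 to F#4
Eb4 to Db4
A#4 to G#4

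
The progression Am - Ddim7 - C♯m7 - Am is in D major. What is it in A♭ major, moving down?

D major down to A♭ major is an augmented fourth; each chord root moves by that interval while the quality stays the same.
Am: root A down an augmented fourth → Eb, giving Ebm.
Ddim7: root D down an augmented fourth → Ab, giving Abdim7.
C♯m7: root C♯ down an augmented fourth → G, giving Gm7.
Am: root A down an augmented fourth → Eb, giving Ebm.

Ebm Abdim7 Gm7 Ebm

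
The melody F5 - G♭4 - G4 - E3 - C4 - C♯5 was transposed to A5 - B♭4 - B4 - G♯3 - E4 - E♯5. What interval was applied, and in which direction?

Take the first pair: F5 → A5. F to A spans 3 letter names, so the interval is some kind of third.
F5 to A5 is 4 semitones, which makes it a major third; the second version is higher, so the direction is up.
Checking another pair — C#5 → E#5 — gives the same interval.

up a major third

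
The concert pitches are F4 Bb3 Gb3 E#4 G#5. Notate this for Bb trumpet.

The Bb trumpet sounds a major second below written, so the written part must be a major second above concert — transpose each note up.
F4 → G4
Bb3 → C4
Gb3 → Ab3
E#4 → F##4
G#5 → A#5

G4 C4 Ab3 F##4 A#5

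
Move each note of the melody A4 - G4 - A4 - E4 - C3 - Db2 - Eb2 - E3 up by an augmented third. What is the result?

C##5 B#4 C##5 G##4 E#3 F#2 G#2 G##3

A4 to C##5
G4 to B#4
A4 to C##5
E4 to G##4
C3 to E#3
Db2 to F#2
Eb2 to G#2
E3 to G##3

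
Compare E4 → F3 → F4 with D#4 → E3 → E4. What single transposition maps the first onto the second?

down a minor second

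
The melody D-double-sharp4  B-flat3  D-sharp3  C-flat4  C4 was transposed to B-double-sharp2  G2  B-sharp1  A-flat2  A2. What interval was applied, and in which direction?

down a minor tenth

Take the first pair: D##4 → B##2. D to B spans 10 letter names, so the interval is some kind of tenth.
B##2 to D##4 is 15 semitones, which makes it a minor tenth; the second version is lower, so the direction is down.
Checking another pair — C4 → A2 — gives the same interval.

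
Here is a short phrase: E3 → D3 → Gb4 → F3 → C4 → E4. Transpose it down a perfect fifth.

A2 G2 Cb4 Bb2 F3 A3

A perfect fifth down from E3 gives A2.
D3 down a perfect fifth is G2.
A perfect fifth down from Gb4 gives Cb4.
F3 down a perfect fifth is Bb2.
C4: a fifth down reaches F, and 7 semitones makes it F3.
E4 down a perfect fifth is A3.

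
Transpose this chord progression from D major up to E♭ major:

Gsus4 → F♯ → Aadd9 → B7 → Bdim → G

Absus4 G Bbadd9 C7 Cdim Ab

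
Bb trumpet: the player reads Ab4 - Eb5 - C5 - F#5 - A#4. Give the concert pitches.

Gb4 Db5 Bb4 E5 G#4

The Bb trumpet sounds a major second below written, so transpose each written note down a major second.
Ab4 to Gb4
Eb5 to Db5
C5 to Bb4
F#5 to E5
A#4 to G#4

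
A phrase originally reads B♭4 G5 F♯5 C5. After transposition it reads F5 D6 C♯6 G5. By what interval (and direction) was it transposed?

up a perfect fifth

Take the first pair: Bb4 → F5. B to F spans 5 letter names, so the interval is some kind of fifth.
Bb4 to F5 is 7 semitones, which makes it a perfect fifth; the second version is higher, so the direction is up.
Checking another pair — C5 → G5 — gives the same interval.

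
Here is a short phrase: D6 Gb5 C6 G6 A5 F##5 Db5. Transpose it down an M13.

F4 Bbb3 Eb4 Bb4 C4 A#3 Fb3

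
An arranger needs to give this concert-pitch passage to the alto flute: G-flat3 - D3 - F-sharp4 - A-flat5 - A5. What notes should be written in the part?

Cb4 G3 B4 Db6 D6

Written C4 sounds as G3 on the alto flute, so concert pitches are written a perfect fourth up.
Gb3 to Cb4
D3 to G3
F#4 to B4
Ab5 to Db6
A5 to D6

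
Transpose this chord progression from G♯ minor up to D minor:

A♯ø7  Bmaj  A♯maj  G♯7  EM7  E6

Eø7 Fmaj Emaj D7 BbM7 Bb6

G♯ minor up to D minor is a diminished fifth; each chord root moves by that interval while the quality stays the same.
A♯ø7: root A♯ up a diminished fifth → E, giving Eø7.
Bmaj: root B up a diminished fifth → F, giving Fmaj.
A♯maj: root A♯ up a diminished fifth → E, giving Emaj.
G♯7: root G♯ up a diminished fifth → D, giving D7.
EM7: root E up a diminished fifth → Bb, giving BbM7.
E6: root E up a diminished fifth → Bb, giving Bb6.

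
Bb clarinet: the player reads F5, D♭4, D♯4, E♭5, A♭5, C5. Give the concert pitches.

Eb5 Cb4 C#4 Db5 Gb5 Bb4

Written C4 on the Bb clarinet sounds as Bb3, a major second lower; apply that shift to every note.
F5 gives Eb5
Db4 gives Cb4
D#4 gives C#4
Eb5 gives Db5
Ab5 gives Gb5
C5 gives Bb4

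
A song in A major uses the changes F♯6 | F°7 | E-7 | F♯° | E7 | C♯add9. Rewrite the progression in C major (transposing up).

A major up to C major is a minor third; each chord root moves by that interval while the quality stays the same.
F♯6: root F♯ up a minor third → A, giving A6.
F°7: root F up a minor third → Ab, giving Ab°7.
E-7: root E up a minor third → G, giving G-7.
F♯°: root F♯ up a minor third → A, giving A°.
E7: root E up a minor third → G, giving G7.
C♯add9: root C♯ up a minor third → E, giving Eadd9.

A6 Ab°7 G-7 A° G7 Eadd9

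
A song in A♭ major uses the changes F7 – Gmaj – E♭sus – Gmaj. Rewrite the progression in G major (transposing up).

A♭ major up to G major is a major seventh; each chord root moves by that interval while the quality stays the same.
F7: root F up a major seventh → E, giving E7.
Gmaj: root G up a major seventh → F#, giving F#maj.
E♭sus: root E♭ up a major seventh → D, giving Dsus.
Gmaj: root G up a major seventh → F#, giving F#maj.

E7 F#maj Dsus F#maj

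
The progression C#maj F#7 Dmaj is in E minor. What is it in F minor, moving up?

Dmaj G7 Ebmaj

E minor up to F minor is a minor second; each chord root moves by that interval while the quality stays the same.
C#maj: root C# up a minor second → D, giving Dmaj.
F#7: root F# up a minor second → G, giving G7.
Dmaj: root D up a minor second → Eb, giving Ebmaj.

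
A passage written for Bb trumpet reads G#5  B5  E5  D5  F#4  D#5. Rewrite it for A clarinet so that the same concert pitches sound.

First find concert pitch: the Bb trumpet sounds a major second below written, so G#5 B5 E5 D5 F#4 D#5 sounds F#5 A5 D5 C5 E4 C#5.
Then write for A clarinet: it sounds a minor third below written, so the part must be a minor third above concert.
F#5 → A5
A5 → C6
D5 → F5
C5 → Eb5
E4 → G4
C#5 → E5

A5 C6 F5 Eb5 G4 E5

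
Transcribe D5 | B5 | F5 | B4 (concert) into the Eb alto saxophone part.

The Eb alto saxophone sounds a major sixth below written, so the written part must be a major sixth above concert — transpose each note up.
D5 becomes B5
B5 becomes G#6
F5 becomes D6
B4 becomes G#5

B5 G#6 D6 G#5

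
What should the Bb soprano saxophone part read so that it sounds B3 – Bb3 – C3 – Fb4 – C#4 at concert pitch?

The Bb soprano saxophone sounds a major second below written, so the written part must be a major second above concert — transpose each note up.
B3 to C#4
Bb3 to C4
C3 to D3
Fb4 to Gb4
C#4 to D#4

C#4 C4 D3 Gb4 D#4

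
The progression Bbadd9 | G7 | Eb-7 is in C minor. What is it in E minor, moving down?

Dadd9 B7 G-7

C minor down to E minor is a minor sixth; each chord root moves by that interval while the quality stays the same.
Bbadd9: root Bb down a minor sixth → D, giving Dadd9.
G7: root G down a minor sixth → B, giving B7.
Eb-7: root Eb down a minor sixth → G, giving G-7.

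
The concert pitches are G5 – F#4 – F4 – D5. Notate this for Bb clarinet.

A5 G#4 G4 E5

The Bb clarinet sounds a major second below written, so the written part must be a major second above concert — transpose each note up.
G5 → A5
F#4 → G#4
F4 → G4
D5 → E5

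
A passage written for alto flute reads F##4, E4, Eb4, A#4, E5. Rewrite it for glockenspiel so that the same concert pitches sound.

C##2 B1 Bb1 E#2 B2

First find concert pitch: the alto flute sounds a perfect fourth below written, so F##4 E4 Eb4 A#4 E5 sounds C##4 B3 Bb3 E#4 B4.
Then write for glockenspiel: it sounds a perfect fifteenth above written, so the part must be a perfect fifteenth below concert.
C##4 → C##2
B3 → B1
Bb3 → Bb1
E#4 → E#2
B4 → B2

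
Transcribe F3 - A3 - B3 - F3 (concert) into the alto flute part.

The alto flute sounds a perfect fourth below written, so the written part must be a perfect fourth above concert — transpose each note up.
F3 becomes Bb3
A3 becomes D4
B3 becomes E4
F3 becomes Bb3

Bb3 D4 E4 Bb3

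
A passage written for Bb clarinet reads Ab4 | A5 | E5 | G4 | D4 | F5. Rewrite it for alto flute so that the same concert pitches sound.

Cb5 C6 G5 Bb4 F4 Ab5

First find concert pitch: the Bb clarinet sounds a major second below written, so Ab4 A5 E5 G4 D4 F5 sounds Gb4 G5 D5 F4 C4 Eb5.
Then write for alto flute: it sounds a perfect fourth below written, so the part must be a perfect fourth above concert.
Gb4 → Cb5
G5 → C6
D5 → G5
F4 → Bb4
C4 → F4
Eb5 → Ab5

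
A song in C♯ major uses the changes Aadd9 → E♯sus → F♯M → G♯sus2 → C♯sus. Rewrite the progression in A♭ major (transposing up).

Fbadd9 Csus DbM Ebsus2 Absus

C♯ major up to A♭ major is a diminished sixth; each chord root moves by that interval while the quality stays the same.
Aadd9: root A up a diminished sixth → Fb, giving Fbadd9.
E♯sus: root E♯ up a diminished sixth → C, giving Csus.
F♯M: root F♯ up a diminished sixth → Db, giving DbM.
G♯sus2: root G♯ up a diminished sixth → Eb, giving Ebsus2.
C♯sus: root C♯ up a diminished sixth → Ab, giving Absus.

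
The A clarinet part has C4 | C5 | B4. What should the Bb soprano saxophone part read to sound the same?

B3 B4 A#4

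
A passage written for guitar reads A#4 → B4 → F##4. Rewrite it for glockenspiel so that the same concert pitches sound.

A#1 B1 F##1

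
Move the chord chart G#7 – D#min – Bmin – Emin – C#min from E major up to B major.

E major up to B major is a perfect fifth; each chord root moves by that interval while the quality stays the same.
G#7: root G# up a perfect fifth → D#, giving D#7.
D#min: root D# up a perfect fifth → A#, giving A#min.
Bmin: root B up a perfect fifth → F#, giving F#min.
Emin: root E up a perfect fifth → B, giving Bmin.
C#min: root C# up a perfect fifth → G#, giving G#min.

D#7 A#min F#min Bmin G#min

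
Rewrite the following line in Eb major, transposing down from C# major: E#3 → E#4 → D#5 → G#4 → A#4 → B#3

G2 G3 F4 Bb3 C4 D3

From C# down to Eb is an augmented sixth; apply that to each pitch.
E#3 to G2
E#4 to G3
D#5 to F4
G#4 to Bb3
A#4 to C4
B#3 to D3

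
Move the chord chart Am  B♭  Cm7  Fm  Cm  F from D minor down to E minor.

Bm C Dm7 Gm Dm G

D minor down to E minor is a minor seventh; each chord root moves by that interval while the quality stays the same.
Am: root A down a minor seventh → B, giving Bm.
B♭: root B♭ down a minor seventh → C, giving C.
Cm7: root C down a minor seventh → D, giving Dm7.
Fm: root F down a minor seventh → G, giving Gm.
Cm: root C down a minor seventh → D, giving Dm.
F: root F down a minor seventh → G, giving G.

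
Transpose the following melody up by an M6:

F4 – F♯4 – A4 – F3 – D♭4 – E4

F4 up a major sixth is D5.
A major sixth up from F#4 gives D#5.
A4 up a major sixth is F#5.
A major sixth up from F3 gives D4.
Db4 up a major sixth is Bb4.
E4 up a major sixth is C#5.

D5 D#5 F#5 D4 Bb4 C#5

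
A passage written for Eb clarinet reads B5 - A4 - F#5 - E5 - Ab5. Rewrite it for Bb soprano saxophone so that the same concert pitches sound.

First find concert pitch: the Eb clarinet sounds a minor third above written, so B5 A4 F#5 E5 Ab5 sounds D6 C5 A5 G5 Cb6.
Then write for Bb soprano saxophone: it sounds a major second below written, so the part must be a major second above concert.
D6 → E6
C5 → D5
A5 → B5
G5 → A5
Cb6 → Db6

E6 D5 B5 A5 Db6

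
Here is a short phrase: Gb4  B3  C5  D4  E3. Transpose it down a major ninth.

A major ninth down from Gb4 gives Fb3.
B3 down a major ninth is A2.
C5: a ninth down reaches B, and 14 semitones makes it Bb3.
A major ninth down from D4 gives C3.
E3: a ninth down reaches D, and 14 semitones makes it D2.

Fb3 A2 Bb3 C3 D2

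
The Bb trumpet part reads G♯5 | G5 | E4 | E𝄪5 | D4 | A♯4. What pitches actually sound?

F#5 F5 D4 D##5 C4 G#4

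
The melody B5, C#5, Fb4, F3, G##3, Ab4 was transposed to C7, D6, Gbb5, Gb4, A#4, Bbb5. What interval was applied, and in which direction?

up a minor ninth

Take the first pair: B5 → C7. B to C spans 9 letter names, so the interval is some kind of ninth.
B5 to C7 is 13 semitones, which makes it a minor ninth; the second version is higher, so the direction is up.
Checking another pair — Ab4 → Bbb5 — gives the same interval.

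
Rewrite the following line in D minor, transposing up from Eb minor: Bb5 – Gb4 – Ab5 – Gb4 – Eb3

A6 F5 G6 F5 D4

From Eb up to D is a major seventh; apply that to each pitch.
Bb5 to A6
Gb4 to F5
Ab5 to G6
Gb4 to F5
Eb3 to D4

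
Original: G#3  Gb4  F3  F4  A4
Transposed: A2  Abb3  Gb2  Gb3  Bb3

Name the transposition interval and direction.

down a major seventh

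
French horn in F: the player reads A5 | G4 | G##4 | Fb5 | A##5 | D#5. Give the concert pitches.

The French horn in F sounds a perfect fifth below written, so transpose each written note down a perfect fifth.
A5 becomes D5
G4 becomes C4
G##4 becomes C##4
Fb5 becomes Bbb4
A##5 becomes D##5
D#5 becomes G#4

D5 C4 C##4 Bbb4 D##5 G#4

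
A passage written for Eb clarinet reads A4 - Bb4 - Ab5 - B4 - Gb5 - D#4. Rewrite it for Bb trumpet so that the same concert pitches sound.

D5 Eb5 Db6 E5 Cb6 G#4

First find concert pitch: the Eb clarinet sounds a minor third above written, so A4 Bb4 Ab5 B4 Gb5 D#4 sounds C5 Db5 Cb6 D5 Bbb5 F#4.
Then write for Bb trumpet: it sounds a major second below written, so the part must be a major second above concert.
C5 → D5
Db5 → Eb5
Cb6 → Db6
D5 → E5
Bbb5 → Cb6
F#4 → G#4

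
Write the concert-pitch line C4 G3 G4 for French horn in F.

G4 D4 D5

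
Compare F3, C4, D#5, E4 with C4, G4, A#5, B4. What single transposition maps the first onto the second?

up a perfect fifth

Take the first pair: F3 → C4. F to C spans 5 letter names, so the interval is some kind of fifth.
F3 to C4 is 7 semitones, which makes it a perfect fifth; the second version is higher, so the direction is up.
Checking another pair — E4 → B4 — gives the same interval.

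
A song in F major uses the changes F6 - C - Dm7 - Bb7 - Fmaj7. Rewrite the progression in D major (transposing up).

D6 A Bm7 G7 Dmaj7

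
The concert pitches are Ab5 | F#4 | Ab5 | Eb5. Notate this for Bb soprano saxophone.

Bb5 G#4 Bb5 F5

The Bb soprano saxophone sounds a major second below written, so the written part must be a major second above concert — transpose each note up.
Ab5 -> Bb5
F#4 -> G#4
Ab5 -> Bb5
Eb5 -> F5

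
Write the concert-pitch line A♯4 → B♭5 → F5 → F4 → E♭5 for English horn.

E#5 F6 C6 C5 Bb5

The English horn sounds a perfect fifth below written, so the written part must be a perfect fifth above concert — transpose each note up.
A#4 to E#5
Bb5 to F6
F5 to C6
F4 to C5
Eb5 to Bb5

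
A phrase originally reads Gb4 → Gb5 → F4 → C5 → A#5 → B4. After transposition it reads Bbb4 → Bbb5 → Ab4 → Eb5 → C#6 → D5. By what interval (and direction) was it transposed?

up a minor third

Take the first pair: Gb4 → Bbb4. G to B spans 3 letter names, so the interval is some kind of third.
Gb4 to Bbb4 is 3 semitones, which makes it a minor third; the second version is higher, so the direction is up.
Checking another pair — B4 → D5 — gives the same interval.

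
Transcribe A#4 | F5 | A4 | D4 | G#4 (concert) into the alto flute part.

The alto flute sounds a perfect fourth below written, so the written part must be a perfect fourth above concert — transpose each note up.
A#4 -> D#5
F5 -> Bb5
A4 -> D5
D4 -> G4
G#4 -> C#5

D#5 Bb5 D5 G4 C#5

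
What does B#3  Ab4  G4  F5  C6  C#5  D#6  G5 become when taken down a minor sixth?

B#3: a sixth down reaches D, and 8 semitones makes it D##3.
Ab4: a sixth down reaches C, and 8 semitones makes it C4.
G4: a sixth down reaches B, and 8 semitones makes it B3.
A minor sixth down from F5 gives A4.
C6: a sixth down reaches E, and 8 semitones makes it E5.
A minor sixth down from C#5 gives E#4.
A minor sixth down from D#6 gives F##5.
G5: a sixth down reaches B, and 8 semitones makes it B4.

D##3 C4 B3 A4 E5 E#4 F##5 B4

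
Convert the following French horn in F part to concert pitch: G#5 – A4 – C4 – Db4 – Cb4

C#5 D4 F3 Gb3 Fb3

Written C4 on the French horn in F sounds as F3, a perfect fifth lower; apply that shift to every note.
G#5 becomes C#5
A4 becomes D4
C4 becomes F3
Db4 becomes Gb3
Cb4 becomes Fb3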